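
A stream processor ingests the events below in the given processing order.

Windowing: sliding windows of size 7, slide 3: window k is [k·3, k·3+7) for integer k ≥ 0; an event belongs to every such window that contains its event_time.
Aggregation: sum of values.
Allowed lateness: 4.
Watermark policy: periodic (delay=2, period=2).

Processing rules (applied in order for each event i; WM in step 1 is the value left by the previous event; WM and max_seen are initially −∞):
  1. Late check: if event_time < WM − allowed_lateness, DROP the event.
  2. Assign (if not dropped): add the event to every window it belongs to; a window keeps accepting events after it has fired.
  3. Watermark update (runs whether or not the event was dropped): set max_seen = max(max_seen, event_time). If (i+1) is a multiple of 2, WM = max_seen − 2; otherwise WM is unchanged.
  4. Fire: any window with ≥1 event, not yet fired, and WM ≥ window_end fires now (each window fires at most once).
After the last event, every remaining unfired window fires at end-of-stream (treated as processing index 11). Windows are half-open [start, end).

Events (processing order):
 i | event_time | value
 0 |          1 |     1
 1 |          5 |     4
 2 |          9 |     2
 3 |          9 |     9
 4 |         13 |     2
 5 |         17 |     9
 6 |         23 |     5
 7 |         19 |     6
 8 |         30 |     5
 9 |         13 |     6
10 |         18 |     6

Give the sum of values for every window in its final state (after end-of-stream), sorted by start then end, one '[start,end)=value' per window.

i=0 t=1 v=1: → [0,7); WM=−∞
i=1 t=5 v=4: → [3,10),[0,7); WM=3
i=2 t=9 v=2: → [9,16),[6,13),[3,10); WM=3
i=3 t=9 v=9: → [9,16),[6,13),[3,10); WM=7; [0,7) fires=5
i=4 t=13 v=2: → [12,19),[9,16); WM=7
i=5 t=17 v=9: → [15,22),[12,19); WM=15; [3,10) fires=15 [6,13) fires=11
i=6 t=23 v=5: → [21,28),[18,25); WM=15
i=7 t=19 v=6: → [18,25),[15,22); WM=21; [9,16) fires=13 [12,19) fires=11
i=8 t=30 v=5: → [30,37),[27,34),[24,31); WM=21
i=9 t=13 v=6: DROP (t<21-4); WM=28; [15,22) fires=15 [18,25) fires=11 [21,28) fires=5
i=10 t=18 v=6: DROP (t<28-4); WM=28

[0,7)=5 [3,10)=15 [6,13)=11 [9,16)=13 [12,19)=11 [15,22)=15 [18,25)=11 [21,28)=5 [24,31)=5 [27,34)=5 [30,37)=5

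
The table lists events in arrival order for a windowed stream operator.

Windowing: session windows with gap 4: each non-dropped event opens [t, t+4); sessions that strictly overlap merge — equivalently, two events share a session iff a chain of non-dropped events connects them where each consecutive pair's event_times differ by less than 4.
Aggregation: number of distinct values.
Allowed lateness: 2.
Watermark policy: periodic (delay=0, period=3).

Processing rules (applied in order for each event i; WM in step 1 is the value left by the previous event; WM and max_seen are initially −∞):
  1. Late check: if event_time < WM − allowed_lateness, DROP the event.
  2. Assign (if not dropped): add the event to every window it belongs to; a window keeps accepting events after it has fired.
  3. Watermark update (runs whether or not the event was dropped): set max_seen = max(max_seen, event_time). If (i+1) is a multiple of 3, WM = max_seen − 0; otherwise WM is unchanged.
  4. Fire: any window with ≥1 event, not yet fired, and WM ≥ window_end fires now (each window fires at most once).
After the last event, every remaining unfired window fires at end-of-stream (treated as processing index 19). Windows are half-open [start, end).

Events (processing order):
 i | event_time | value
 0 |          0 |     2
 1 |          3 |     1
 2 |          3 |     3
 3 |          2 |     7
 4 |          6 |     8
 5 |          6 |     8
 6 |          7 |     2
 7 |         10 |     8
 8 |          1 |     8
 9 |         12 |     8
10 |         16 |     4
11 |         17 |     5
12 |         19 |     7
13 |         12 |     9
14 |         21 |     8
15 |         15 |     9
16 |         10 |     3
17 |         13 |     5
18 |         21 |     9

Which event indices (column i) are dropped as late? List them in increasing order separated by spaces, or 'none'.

i=0 t=0 v=2: → [0,4); WM=−∞
i=1 t=3 v=1: → [0,7); WM=−∞
i=2 t=3 v=3: → [0,7); WM=3
i=3 t=2 v=7: → [0,7); WM=3
i=4 t=6 v=8: → [0,10); WM=3
i=5 t=6 v=8: → [0,10); WM=6
i=6 t=7 v=2: → [0,11); WM=6
i=7 t=10 v=8: → [0,14); WM=6
i=8 t=1 v=8: DROP (t<6-2); WM=10
i=9 t=12 v=8: → [0,16); WM=10
i=10 t=16 v=4: → [16,20); WM=10
i=11 t=17 v=5: → [16,21); WM=17
i=12 t=19 v=7: → [16,23); WM=17
i=13 t=12 v=9: DROP (t<17-2); WM=17
i=14 t=21 v=8: → [16,25); WM=21
i=15 t=15 v=9: DROP (t<21-2); WM=21
i=16 t=10 v=3: DROP (t<21-2); WM=21
i=17 t=13 v=5: DROP (t<21-2); WM=21
i=18 t=21 v=9: → [16,25); WM=21

8 13 15 16 17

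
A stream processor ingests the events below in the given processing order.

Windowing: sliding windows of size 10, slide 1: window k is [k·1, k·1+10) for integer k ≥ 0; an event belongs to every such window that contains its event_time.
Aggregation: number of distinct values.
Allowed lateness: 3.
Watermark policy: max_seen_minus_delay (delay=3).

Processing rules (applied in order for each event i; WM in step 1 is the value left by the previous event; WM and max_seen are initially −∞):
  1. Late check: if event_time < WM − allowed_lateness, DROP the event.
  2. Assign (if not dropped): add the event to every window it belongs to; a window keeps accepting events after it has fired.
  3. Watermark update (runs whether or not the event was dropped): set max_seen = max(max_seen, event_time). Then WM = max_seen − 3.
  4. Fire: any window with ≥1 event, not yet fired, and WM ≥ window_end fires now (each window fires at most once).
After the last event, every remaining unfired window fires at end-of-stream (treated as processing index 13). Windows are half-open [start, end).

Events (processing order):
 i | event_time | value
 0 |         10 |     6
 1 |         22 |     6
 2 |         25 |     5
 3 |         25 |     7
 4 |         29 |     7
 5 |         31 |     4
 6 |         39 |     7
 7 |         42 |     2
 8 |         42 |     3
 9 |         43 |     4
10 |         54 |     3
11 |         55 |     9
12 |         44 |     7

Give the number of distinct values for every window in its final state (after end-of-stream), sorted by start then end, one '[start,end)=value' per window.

[1,11)=1 [2,12)=1 [3,13)=1 [4,14)=1 [5,15)=1 [6,16)=1 [7,17)=1 [8,18)=1 [9,19)=1 [10,20)=1 [13,23)=1 [14,24)=1 [15,25)=1 [16,26)=3 [17,27)=3 [18,28)=3 [19,29)=3 [20,30)=3 [21,31)=3 [22,32)=4 [23,33)=3 [24,34)=3 [25,35)=3 [26,36)=2 [27,37)=2 [28,38)=2 [29,39)=2 [30,40)=2 [31,41)=2 [32,42)=1 [33,43)=3 [34,44)=4 [35,45)=4 [36,46)=4 [37,47)=4 [38,48)=4 [39,49)=4 [40,50)=3 [41,51)=3 [42,52)=3 [43,53)=1 [45,55)=1 [46,56)=2 [47,57)=2 [48,58)=2 [49,59)=2 [50,60)=2 [51,61)=2 [52,62)=2 [53,63)=2 [54,64)=2 [55,65)=1

i=0 t=10 v=6: → [10,20),[9,19),[8,18),[7,17),[6,16),[5,15),[4,14),[3,13),[2,12),[1,11); WM=7
i=1 t=22 v=6: → [22,32),[21,31),[20,30),[19,29),[18,28),[17,27),[16,26),[15,25),[14,24),[13,23); WM=19; [1,11) fires=1 [2,12) fires=1 [3,13) fires=1 [4,14) fires=1 [5,15) fires=1 [6,16) fires=1 [7,17) fires=1 [8,18) fires=1 [9,19) fires=1
i=2 t=25 v=5: → [25,35),[24,34),[23,33),[22,32),[21,31),[20,30),[19,29),[18,28),[17,27),[16,26); WM=22; [10,20) fires=1
i=3 t=25 v=7: → [25,35),[24,34),[23,33),[22,32),[21,31),[20,30),[19,29),[18,28),[17,27),[16,26); WM=22
i=4 t=29 v=7: → [29,39),[28,38),[27,37),[26,36),[25,35),[24,34),[23,33),[22,32),[21,31),[20,30); WM=26; [13,23) fires=1 [14,24) fires=1 [15,25) fires=1 [16,26) fires=3
i=5 t=31 v=4: → [31,41),[30,40),[29,39),[28,38),[27,37),[26,36),[25,35),[24,34),[23,33),[22,32); WM=28; [17,27) fires=3 [18,28) fires=3
i=6 t=39 v=7: → [39,49),[38,48),[37,47),[36,46),[35,45),[34,44),[33,43),[32,42),[31,41),[30,40); WM=36; [19,29) fires=3 [20,30) fires=3 [21,31) fires=3 [22,32) fires=4 [23,33) fires=3 [24,34) fires=3 [25,35) fires=3 [26,36) fires=2
i=7 t=42 v=2: → [42,52),[41,51),[40,50),[39,49),[38,48),[37,47),[36,46),[35,45),[34,44),[33,43); WM=39; [27,37) fires=2 [28,38) fires=2 [29,39) fires=2
i=8 t=42 v=3: → [42,52),[41,51),[40,50),[39,49),[38,48),[37,47),[36,46),[35,45),[34,44),[33,43); WM=39
i=9 t=43 v=4: → [43,53),[42,52),[41,51),[40,50),[39,49),[38,48),[37,47),[36,46),[35,45),[34,44); WM=40; [30,40) fires=2
i=10 t=54 v=3: → [54,64),[53,63),[52,62),[51,61),[50,60),[49,59),[48,58),[47,57),[46,56),[45,55); WM=51; [31,41) fires=2 [32,42) fires=1 [33,43) fires=3 [34,44) fires=4 [35,45) fires=4 [36,46) fires=4 [37,47) fires=4 [38,48) fires=4 [39,49) fires=4 [40,50) fires=3 [41,51) fires=3
i=11 t=55 v=9: → [55,65),[54,64),[53,63),[52,62),[51,61),[50,60),[49,59),[48,58),[47,57),[46,56); WM=52; [42,52) fires=3
i=12 t=44 v=7: DROP (t<52-3); WM=52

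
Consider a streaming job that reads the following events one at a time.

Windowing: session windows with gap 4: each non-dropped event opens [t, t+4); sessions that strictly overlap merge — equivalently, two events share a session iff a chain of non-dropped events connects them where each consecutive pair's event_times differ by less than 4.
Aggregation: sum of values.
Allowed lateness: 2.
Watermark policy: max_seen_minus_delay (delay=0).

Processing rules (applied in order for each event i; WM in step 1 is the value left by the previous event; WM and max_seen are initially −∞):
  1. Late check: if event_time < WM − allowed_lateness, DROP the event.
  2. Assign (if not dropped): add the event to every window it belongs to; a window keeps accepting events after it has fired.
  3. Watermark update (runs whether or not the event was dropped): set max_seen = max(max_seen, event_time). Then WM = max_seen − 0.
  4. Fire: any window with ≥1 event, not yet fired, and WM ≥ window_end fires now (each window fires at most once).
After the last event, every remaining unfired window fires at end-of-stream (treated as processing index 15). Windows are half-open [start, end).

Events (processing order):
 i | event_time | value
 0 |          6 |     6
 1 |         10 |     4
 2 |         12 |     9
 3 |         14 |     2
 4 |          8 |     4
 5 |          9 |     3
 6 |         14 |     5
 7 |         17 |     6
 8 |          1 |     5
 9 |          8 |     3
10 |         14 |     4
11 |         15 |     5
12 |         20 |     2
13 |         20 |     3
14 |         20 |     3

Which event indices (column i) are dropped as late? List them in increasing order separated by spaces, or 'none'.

4 5 8 9 10

i=0 t=6 v=6: → [6,10); WM=6
i=1 t=10 v=4: → [10,14); WM=10
i=2 t=12 v=9: → [10,16); WM=12
i=3 t=14 v=2: → [10,18); WM=14
i=4 t=8 v=4: DROP (t<14-2); WM=14
i=5 t=9 v=3: DROP (t<14-2); WM=14
i=6 t=14 v=5: → [10,18); WM=14
i=7 t=17 v=6: → [10,21); WM=17
i=8 t=1 v=5: DROP (t<17-2); WM=17
i=9 t=8 v=3: DROP (t<17-2); WM=17
i=10 t=14 v=4: DROP (t<17-2); WM=17
i=11 t=15 v=5: → [10,21); WM=17
i=12 t=20 v=2: → [10,24); WM=20
i=13 t=20 v=3: → [10,24); WM=20
i=14 t=20 v=3: → [10,24); WM=20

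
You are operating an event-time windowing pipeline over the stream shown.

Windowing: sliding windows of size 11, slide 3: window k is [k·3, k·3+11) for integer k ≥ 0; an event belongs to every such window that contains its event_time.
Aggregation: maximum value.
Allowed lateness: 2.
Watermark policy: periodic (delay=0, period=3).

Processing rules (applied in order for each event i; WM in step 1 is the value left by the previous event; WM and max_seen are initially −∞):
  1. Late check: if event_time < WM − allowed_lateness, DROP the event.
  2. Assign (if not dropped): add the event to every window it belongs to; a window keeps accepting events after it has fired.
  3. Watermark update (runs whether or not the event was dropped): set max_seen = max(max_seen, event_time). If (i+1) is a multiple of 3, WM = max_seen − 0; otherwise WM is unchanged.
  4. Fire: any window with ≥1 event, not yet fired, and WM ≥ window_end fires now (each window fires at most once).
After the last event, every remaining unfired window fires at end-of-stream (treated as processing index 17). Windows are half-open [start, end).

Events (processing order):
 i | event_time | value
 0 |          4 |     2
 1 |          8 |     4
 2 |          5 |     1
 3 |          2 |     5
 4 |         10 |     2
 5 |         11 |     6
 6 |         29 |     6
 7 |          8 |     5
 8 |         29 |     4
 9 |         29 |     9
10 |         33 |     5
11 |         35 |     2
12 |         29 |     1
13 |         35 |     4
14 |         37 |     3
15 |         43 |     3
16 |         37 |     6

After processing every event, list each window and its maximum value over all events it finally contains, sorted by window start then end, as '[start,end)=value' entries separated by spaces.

[0,11)=4 [3,14)=6 [6,17)=6 [9,20)=6 [21,32)=9 [24,35)=9 [27,38)=9 [30,41)=6 [33,44)=6 [36,47)=6 [39,50)=3 [42,53)=3

i=0 t=4 v=2: → [3,14),[0,11); WM=−∞
i=1 t=8 v=4: → [6,17),[3,14),[0,11); WM=−∞
i=2 t=5 v=1: → [3,14),[0,11); WM=8
i=3 t=2 v=5: DROP (t<8-2); WM=8
i=4 t=10 v=2: → [9,20),[6,17),[3,14),[0,11); WM=8
i=5 t=11 v=6: → [9,20),[6,17),[3,14); WM=11; [0,11) fires=4
i=6 t=29 v=6: → [27,38),[24,35),[21,32); WM=11
i=7 t=8 v=5: DROP (t<11-2); WM=11
i=8 t=29 v=4: → [27,38),[24,35),[21,32); WM=29; [3,14) fires=6 [6,17) fires=6 [9,20) fires=6
i=9 t=29 v=9: → [27,38),[24,35),[21,32); WM=29
i=10 t=33 v=5: → [33,44),[30,41),[27,38),[24,35); WM=29
i=11 t=35 v=2: → [33,44),[30,41),[27,38); WM=35; [21,32) fires=9 [24,35) fires=9
i=12 t=29 v=1: DROP (t<35-2); WM=35
i=13 t=35 v=4: → [33,44),[30,41),[27,38); WM=35
i=14 t=37 v=3: → [36,47),[33,44),[30,41),[27,38); WM=37
i=15 t=43 v=3: → [42,53),[39,50),[36,47),[33,44); WM=37
i=16 t=37 v=6: → [36,47),[33,44),[30,41),[27,38); WM=37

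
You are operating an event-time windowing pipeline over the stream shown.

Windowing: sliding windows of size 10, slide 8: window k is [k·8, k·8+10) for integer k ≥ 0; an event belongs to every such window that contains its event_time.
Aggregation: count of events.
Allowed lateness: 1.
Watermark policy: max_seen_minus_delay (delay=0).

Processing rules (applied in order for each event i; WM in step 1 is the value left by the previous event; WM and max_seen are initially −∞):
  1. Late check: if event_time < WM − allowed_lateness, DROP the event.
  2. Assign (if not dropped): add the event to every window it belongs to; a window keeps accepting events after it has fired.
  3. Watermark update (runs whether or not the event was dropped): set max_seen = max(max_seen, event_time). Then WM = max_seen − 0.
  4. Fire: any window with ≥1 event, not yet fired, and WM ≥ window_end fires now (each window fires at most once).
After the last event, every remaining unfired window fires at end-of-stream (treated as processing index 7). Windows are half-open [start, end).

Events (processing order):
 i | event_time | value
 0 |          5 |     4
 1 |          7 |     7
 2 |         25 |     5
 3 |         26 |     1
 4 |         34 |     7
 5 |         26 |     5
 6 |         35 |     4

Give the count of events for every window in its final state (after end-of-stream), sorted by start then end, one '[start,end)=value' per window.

i=0 t=5 v=4: → [0,10); WM=5
i=1 t=7 v=7: → [0,10); WM=7
i=2 t=25 v=5: → [24,34),[16,26); WM=25; [0,10) fires=2
i=3 t=26 v=1: → [24,34); WM=26; [16,26) fires=1
i=4 t=34 v=7: → [32,42); WM=34; [24,34) fires=2
i=5 t=26 v=5: DROP (t<34-1); WM=34
i=6 t=35 v=4: → [32,42); WM=35

[0,10)=2 [16,26)=1 [24,34)=2 [32,42)=2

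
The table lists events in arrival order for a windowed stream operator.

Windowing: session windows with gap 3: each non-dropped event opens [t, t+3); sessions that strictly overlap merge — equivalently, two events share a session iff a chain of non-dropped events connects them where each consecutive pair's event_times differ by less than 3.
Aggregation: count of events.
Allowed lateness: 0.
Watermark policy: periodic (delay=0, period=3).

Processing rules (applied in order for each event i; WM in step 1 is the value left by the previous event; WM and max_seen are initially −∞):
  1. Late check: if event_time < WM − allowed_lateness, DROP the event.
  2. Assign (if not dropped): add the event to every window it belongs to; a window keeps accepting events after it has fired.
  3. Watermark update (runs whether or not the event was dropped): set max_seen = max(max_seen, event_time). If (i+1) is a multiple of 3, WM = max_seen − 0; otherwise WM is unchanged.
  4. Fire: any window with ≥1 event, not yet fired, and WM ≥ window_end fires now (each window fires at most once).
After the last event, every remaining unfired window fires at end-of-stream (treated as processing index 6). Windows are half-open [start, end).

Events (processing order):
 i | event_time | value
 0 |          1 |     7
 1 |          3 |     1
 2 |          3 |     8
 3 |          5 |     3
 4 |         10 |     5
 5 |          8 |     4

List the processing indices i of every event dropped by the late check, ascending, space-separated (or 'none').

i=0 t=1 v=7: → [1,4); WM=−∞
i=1 t=3 v=1: → [1,6); WM=−∞
i=2 t=3 v=8: → [1,6); WM=3
i=3 t=5 v=3: → [1,8); WM=3
i=4 t=10 v=5: → [10,13); WM=3
i=5 t=8 v=4: → [8,13); WM=10

none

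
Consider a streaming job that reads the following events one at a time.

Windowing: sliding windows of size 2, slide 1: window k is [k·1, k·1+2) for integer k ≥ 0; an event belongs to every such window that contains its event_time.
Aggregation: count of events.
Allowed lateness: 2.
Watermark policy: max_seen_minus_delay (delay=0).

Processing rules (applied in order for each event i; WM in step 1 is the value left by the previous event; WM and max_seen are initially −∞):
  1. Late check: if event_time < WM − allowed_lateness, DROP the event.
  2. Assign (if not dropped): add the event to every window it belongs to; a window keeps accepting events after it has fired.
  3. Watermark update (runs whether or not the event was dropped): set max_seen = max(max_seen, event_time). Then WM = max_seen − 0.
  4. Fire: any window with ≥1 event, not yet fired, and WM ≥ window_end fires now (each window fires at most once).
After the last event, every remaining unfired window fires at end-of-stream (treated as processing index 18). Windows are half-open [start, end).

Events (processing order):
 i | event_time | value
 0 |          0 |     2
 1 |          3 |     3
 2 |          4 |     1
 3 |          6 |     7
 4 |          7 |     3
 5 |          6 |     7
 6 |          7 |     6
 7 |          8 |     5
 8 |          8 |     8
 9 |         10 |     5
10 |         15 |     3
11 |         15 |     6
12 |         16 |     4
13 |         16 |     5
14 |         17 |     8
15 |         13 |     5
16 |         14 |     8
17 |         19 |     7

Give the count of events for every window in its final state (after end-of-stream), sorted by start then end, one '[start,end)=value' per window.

i=0 t=0 v=2: → [0,2); WM=0
i=1 t=3 v=3: → [3,5),[2,4); WM=3; [0,2) fires=1
i=2 t=4 v=1: → [4,6),[3,5); WM=4; [2,4) fires=1
i=3 t=6 v=7: → [6,8),[5,7); WM=6; [3,5) fires=2 [4,6) fires=1
i=4 t=7 v=3: → [7,9),[6,8); WM=7; [5,7) fires=1
i=5 t=6 v=7: → [6,8),[5,7); WM=7
i=6 t=7 v=6: → [7,9),[6,8); WM=7
i=7 t=8 v=5: → [8,10),[7,9); WM=8; [6,8) fires=4
i=8 t=8 v=8: → [8,10),[7,9); WM=8
i=9 t=10 v=5: → [10,12),[9,11); WM=10; [7,9) fires=4 [8,10) fires=2
i=10 t=15 v=3: → [15,17),[14,16); WM=15; [9,11) fires=1 [10,12) fires=1
i=11 t=15 v=6: → [15,17),[14,16); WM=15
i=12 t=16 v=4: → [16,18),[15,17); WM=16; [14,16) fires=2
i=13 t=16 v=5: → [16,18),[15,17); WM=16
i=14 t=17 v=8: → [17,19),[16,18); WM=17; [15,17) fires=4
i=15 t=13 v=5: DROP (t<17-2); WM=17
i=16 t=14 v=8: DROP (t<17-2); WM=17
i=17 t=19 v=7: → [19,21),[18,20); WM=19; [16,18) fires=3 [17,19) fires=1

[0,2)=1 [2,4)=1 [3,5)=2 [4,6)=1 [5,7)=2 [6,8)=4 [7,9)=4 [8,10)=2 [9,11)=1 [10,12)=1 [14,16)=2 [15,17)=4 [16,18)=3 [17,19)=1 [18,20)=1 [19,21)=1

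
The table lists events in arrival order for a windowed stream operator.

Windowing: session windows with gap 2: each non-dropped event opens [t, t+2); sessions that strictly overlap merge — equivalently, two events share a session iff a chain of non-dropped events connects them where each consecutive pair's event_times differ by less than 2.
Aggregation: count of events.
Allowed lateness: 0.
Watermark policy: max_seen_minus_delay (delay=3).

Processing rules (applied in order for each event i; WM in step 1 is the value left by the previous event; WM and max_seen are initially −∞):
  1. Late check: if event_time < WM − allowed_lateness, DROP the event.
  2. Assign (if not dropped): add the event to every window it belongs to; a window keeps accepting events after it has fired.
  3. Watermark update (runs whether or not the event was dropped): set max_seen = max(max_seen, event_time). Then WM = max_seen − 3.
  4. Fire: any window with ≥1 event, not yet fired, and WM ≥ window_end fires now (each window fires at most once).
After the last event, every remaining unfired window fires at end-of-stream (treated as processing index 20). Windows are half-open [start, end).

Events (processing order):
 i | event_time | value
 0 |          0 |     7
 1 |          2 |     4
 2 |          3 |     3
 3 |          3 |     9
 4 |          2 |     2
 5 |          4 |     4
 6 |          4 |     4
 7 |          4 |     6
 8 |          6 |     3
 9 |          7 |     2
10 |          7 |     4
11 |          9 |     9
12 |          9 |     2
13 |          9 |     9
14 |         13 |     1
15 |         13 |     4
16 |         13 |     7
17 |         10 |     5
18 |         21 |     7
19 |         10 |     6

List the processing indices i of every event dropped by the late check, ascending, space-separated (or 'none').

i=0 t=0 v=7: → [0,2); WM=-3
i=1 t=2 v=4: → [2,4); WM=-1
i=2 t=3 v=3: → [2,5); WM=0
i=3 t=3 v=9: → [2,5); WM=0
i=4 t=2 v=2: → [2,5); WM=0
i=5 t=4 v=4: → [2,6); WM=1
i=6 t=4 v=4: → [2,6); WM=1
i=7 t=4 v=6: → [2,6); WM=1
i=8 t=6 v=3: → [6,8); WM=3
i=9 t=7 v=2: → [6,9); WM=4
i=10 t=7 v=4: → [6,9); WM=4
i=11 t=9 v=9: → [9,11); WM=6
i=12 t=9 v=2: → [9,11); WM=6
i=13 t=9 v=9: → [9,11); WM=6
i=14 t=13 v=1: → [13,15); WM=10
i=15 t=13 v=4: → [13,15); WM=10
i=16 t=13 v=7: → [13,15); WM=10
i=17 t=10 v=5: → [9,12); WM=10
i=18 t=21 v=7: → [21,23); WM=18
i=19 t=10 v=6: DROP (t<18-0); WM=18

19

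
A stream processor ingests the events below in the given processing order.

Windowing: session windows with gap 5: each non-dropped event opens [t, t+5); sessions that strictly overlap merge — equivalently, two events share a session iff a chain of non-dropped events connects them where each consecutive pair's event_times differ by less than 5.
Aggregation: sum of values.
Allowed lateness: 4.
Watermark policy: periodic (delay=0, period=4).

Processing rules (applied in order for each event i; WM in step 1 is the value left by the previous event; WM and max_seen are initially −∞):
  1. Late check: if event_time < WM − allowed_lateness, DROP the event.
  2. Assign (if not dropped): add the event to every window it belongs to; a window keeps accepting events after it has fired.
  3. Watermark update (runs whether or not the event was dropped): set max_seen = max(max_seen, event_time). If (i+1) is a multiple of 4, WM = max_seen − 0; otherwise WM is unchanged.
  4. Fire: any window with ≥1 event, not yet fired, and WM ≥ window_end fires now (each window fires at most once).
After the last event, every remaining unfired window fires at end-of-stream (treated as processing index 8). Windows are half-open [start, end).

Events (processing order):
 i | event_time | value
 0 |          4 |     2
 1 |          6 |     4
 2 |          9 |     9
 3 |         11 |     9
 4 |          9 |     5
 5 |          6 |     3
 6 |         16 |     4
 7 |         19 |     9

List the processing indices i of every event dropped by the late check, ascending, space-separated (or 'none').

i=0 t=4 v=2: → [4,9); WM=−∞
i=1 t=6 v=4: → [4,11); WM=−∞
i=2 t=9 v=9: → [4,14); WM=−∞
i=3 t=11 v=9: → [4,16); WM=11
i=4 t=9 v=5: → [4,16); WM=11
i=5 t=6 v=3: DROP (t<11-4); WM=11
i=6 t=16 v=4: → [16,21); WM=11
i=7 t=19 v=9: → [16,24); WM=19

5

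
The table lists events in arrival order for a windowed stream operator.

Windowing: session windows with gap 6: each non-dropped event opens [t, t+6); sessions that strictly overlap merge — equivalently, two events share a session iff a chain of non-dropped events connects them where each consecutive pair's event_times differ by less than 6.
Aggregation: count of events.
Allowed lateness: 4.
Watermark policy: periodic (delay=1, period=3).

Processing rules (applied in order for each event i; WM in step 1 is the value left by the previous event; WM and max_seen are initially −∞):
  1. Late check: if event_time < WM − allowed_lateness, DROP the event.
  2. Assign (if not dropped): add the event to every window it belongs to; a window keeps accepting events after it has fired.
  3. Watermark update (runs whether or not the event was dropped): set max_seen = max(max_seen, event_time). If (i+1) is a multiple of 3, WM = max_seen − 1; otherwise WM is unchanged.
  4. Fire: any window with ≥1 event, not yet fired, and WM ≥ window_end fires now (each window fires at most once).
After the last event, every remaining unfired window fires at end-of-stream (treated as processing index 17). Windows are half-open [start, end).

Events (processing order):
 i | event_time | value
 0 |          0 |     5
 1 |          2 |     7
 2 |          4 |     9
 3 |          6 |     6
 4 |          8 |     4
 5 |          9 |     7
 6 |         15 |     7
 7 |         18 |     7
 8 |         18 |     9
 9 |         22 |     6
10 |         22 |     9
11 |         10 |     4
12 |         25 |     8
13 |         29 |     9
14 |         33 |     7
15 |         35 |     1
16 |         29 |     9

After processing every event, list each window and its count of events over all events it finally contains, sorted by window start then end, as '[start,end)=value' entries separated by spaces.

[0,15)=6 [15,41)=10

i=0 t=0 v=5: → [0,6); WM=−∞
i=1 t=2 v=7: → [0,8); WM=−∞
i=2 t=4 v=9: → [0,10); WM=3
i=3 t=6 v=6: → [0,12); WM=3
i=4 t=8 v=4: → [0,14); WM=3
i=5 t=9 v=7: → [0,15); WM=8
i=6 t=15 v=7: → [15,21); WM=8
i=7 t=18 v=7: → [15,24); WM=8
i=8 t=18 v=9: → [15,24); WM=17
i=9 t=22 v=6: → [15,28); WM=17
i=10 t=22 v=9: → [15,28); WM=17
i=11 t=10 v=4: DROP (t<17-4); WM=21
i=12 t=25 v=8: → [15,31); WM=21
i=13 t=29 v=9: → [15,35); WM=21
i=14 t=33 v=7: → [15,39); WM=32
i=15 t=35 v=1: → [15,41); WM=32
i=16 t=29 v=9: → [15,41); WM=32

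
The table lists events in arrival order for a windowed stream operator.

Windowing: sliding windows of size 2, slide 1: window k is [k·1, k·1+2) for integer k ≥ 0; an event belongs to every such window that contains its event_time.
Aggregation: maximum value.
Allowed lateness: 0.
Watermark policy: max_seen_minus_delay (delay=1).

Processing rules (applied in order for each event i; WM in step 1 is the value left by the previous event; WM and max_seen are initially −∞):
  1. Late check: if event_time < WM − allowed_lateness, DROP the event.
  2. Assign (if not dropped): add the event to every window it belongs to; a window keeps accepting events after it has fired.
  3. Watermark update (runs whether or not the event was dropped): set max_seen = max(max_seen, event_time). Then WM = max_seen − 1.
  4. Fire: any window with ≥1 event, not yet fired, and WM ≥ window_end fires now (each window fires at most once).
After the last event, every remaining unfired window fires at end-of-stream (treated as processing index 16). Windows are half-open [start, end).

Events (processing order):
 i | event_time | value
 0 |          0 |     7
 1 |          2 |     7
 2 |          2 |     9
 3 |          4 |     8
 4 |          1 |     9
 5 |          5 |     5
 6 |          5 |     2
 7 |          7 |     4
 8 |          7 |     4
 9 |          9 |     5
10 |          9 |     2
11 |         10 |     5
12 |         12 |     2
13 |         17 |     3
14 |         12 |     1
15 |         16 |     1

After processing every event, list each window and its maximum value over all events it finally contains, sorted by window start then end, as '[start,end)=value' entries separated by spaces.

[0,2)=7 [1,3)=9 [2,4)=9 [3,5)=8 [4,6)=8 [5,7)=5 [6,8)=4 [7,9)=4 [8,10)=5 [9,11)=5 [10,12)=5 [11,13)=2 [12,14)=2 [15,17)=1 [16,18)=3 [17,19)=3

i=0 t=0 v=7: → [0,2); WM=-1
i=1 t=2 v=7: → [2,4),[1,3); WM=1
i=2 t=2 v=9: → [2,4),[1,3); WM=1
i=3 t=4 v=8: → [4,6),[3,5); WM=3; [0,2) fires=7 [1,3) fires=9
i=4 t=1 v=9: DROP (t<3-0); WM=3
i=5 t=5 v=5: → [5,7),[4,6); WM=4; [2,4) fires=9
i=6 t=5 v=2: → [5,7),[4,6); WM=4
i=7 t=7 v=4: → [7,9),[6,8); WM=6; [3,5) fires=8 [4,6) fires=8
i=8 t=7 v=4: → [7,9),[6,8); WM=6
i=9 t=9 v=5: → [9,11),[8,10); WM=8; [5,7) fires=5 [6,8) fires=4
i=10 t=9 v=2: → [9,11),[8,10); WM=8
i=11 t=10 v=5: → [10,12),[9,11); WM=9; [7,9) fires=4
i=12 t=12 v=2: → [12,14),[11,13); WM=11; [8,10) fires=5 [9,11) fires=5
i=13 t=17 v=3: → [17,19),[16,18); WM=16; [10,12) fires=5 [11,13) fires=2 [12,14) fires=2
i=14 t=12 v=1: DROP (t<16-0); WM=16
i=15 t=16 v=1: → [16,18),[15,17); WM=16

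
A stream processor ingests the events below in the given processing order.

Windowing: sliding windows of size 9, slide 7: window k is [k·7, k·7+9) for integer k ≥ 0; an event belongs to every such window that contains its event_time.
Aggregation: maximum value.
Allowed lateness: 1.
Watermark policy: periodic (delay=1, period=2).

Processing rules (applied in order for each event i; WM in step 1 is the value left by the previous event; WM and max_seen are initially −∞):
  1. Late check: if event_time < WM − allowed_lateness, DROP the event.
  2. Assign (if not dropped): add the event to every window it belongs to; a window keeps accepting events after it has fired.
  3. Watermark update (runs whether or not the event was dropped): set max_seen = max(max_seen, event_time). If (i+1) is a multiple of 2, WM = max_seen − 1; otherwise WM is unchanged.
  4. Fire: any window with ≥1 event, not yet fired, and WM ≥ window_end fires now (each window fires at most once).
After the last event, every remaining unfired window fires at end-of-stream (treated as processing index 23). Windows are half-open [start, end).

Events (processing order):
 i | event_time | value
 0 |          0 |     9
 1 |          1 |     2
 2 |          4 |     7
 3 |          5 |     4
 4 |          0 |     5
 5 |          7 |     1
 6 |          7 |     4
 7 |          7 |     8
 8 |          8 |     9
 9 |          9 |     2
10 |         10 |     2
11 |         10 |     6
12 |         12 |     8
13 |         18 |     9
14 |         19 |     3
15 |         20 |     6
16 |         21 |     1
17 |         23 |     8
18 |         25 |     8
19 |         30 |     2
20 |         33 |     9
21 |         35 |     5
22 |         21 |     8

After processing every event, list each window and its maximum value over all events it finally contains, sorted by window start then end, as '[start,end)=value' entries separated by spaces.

[0,9)=9 [7,16)=9 [14,23)=9 [21,30)=8 [28,37)=9 [35,44)=5

i=0 t=0 v=9: → [0,9); WM=−∞
i=1 t=1 v=2: → [0,9); WM=0
i=2 t=4 v=7: → [0,9); WM=0
i=3 t=5 v=4: → [0,9); WM=4
i=4 t=0 v=5: DROP (t<4-1); WM=4
i=5 t=7 v=1: → [7,16),[0,9); WM=6
i=6 t=7 v=4: → [7,16),[0,9); WM=6
i=7 t=7 v=8: → [7,16),[0,9); WM=6
i=8 t=8 v=9: → [7,16),[0,9); WM=6
i=9 t=9 v=2: → [7,16); WM=8
i=10 t=10 v=2: → [7,16); WM=8
i=11 t=10 v=6: → [7,16); WM=9; [0,9) fires=9
i=12 t=12 v=8: → [7,16); WM=9
i=13 t=18 v=9: → [14,23); WM=17; [7,16) fires=9
i=14 t=19 v=3: → [14,23); WM=17
i=15 t=20 v=6: → [14,23); WM=19
i=16 t=21 v=1: → [21,30),[14,23); WM=19
i=17 t=23 v=8: → [21,30); WM=22
i=18 t=25 v=8: → [21,30); WM=22
i=19 t=30 v=2: → [28,37); WM=29; [14,23) fires=9
i=20 t=33 v=9: → [28,37); WM=29
i=21 t=35 v=5: → [35,44),[28,37); WM=34; [21,30) fires=8
i=22 t=21 v=8: DROP (t<34-1); WM=34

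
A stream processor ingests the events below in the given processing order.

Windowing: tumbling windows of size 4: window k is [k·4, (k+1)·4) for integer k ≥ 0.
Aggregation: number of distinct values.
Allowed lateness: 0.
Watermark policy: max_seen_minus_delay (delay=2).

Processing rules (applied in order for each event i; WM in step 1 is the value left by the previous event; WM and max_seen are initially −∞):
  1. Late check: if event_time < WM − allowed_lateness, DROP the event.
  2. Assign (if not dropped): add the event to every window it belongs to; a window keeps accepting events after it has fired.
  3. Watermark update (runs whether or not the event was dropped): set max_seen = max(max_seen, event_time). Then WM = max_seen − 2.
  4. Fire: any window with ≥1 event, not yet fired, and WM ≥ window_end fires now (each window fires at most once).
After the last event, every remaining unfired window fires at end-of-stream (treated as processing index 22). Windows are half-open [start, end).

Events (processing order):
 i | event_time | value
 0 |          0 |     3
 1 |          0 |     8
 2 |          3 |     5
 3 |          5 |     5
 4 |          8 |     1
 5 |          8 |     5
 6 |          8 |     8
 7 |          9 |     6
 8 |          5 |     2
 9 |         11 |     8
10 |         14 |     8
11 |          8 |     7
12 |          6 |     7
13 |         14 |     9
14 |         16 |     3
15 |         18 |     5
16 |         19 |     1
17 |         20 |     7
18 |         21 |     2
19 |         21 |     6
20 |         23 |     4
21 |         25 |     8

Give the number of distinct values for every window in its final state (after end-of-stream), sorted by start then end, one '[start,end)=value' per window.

[0,4)=3 [4,8)=1 [8,12)=4 [12,16)=2 [16,20)=3 [20,24)=4 [24,28)=1

i=0 t=0 v=3: → [0,4); WM=-2
i=1 t=0 v=8: → [0,4); WM=-2
i=2 t=3 v=5: → [0,4); WM=1
i=3 t=5 v=5: → [4,8); WM=3
i=4 t=8 v=1: → [8,12); WM=6; [0,4) fires=3
i=5 t=8 v=5: → [8,12); WM=6
i=6 t=8 v=8: → [8,12); WM=6
i=7 t=9 v=6: → [8,12); WM=7
i=8 t=5 v=2: DROP (t<7-0); WM=7
i=9 t=11 v=8: → [8,12); WM=9; [4,8) fires=1
i=10 t=14 v=8: → [12,16); WM=12; [8,12) fires=4
i=11 t=8 v=7: DROP (t<12-0); WM=12
i=12 t=6 v=7: DROP (t<12-0); WM=12
i=13 t=14 v=9: → [12,16); WM=12
i=14 t=16 v=3: → [16,20); WM=14
i=15 t=18 v=5: → [16,20); WM=16; [12,16) fires=2
i=16 t=19 v=1: → [16,20); WM=17
i=17 t=20 v=7: → [20,24); WM=18
i=18 t=21 v=2: → [20,24); WM=19
i=19 t=21 v=6: → [20,24); WM=19
i=20 t=23 v=4: → [20,24); WM=21; [16,20) fires=3
i=21 t=25 v=8: → [24,28); WM=23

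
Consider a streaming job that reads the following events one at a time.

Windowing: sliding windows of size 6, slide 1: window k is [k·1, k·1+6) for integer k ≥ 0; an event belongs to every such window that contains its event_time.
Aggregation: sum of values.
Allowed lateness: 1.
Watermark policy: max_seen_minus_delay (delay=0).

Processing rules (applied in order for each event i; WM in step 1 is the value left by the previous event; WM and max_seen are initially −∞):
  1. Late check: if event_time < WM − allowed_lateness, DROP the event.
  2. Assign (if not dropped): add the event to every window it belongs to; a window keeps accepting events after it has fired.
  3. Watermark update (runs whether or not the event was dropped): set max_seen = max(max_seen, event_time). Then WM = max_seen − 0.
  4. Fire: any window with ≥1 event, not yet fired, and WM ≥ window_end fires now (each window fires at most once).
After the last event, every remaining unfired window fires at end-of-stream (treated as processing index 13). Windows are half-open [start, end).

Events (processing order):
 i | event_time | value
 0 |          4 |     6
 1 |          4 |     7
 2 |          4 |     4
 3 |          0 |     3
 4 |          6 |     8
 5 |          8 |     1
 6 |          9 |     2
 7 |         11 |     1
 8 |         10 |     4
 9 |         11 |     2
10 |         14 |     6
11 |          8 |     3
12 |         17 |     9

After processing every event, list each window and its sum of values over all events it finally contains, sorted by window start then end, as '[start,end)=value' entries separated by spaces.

i=0 t=4 v=6: → [4,10),[3,9),[2,8),[1,7),[0,6); WM=4
i=1 t=4 v=7: → [4,10),[3,9),[2,8),[1,7),[0,6); WM=4
i=2 t=4 v=4: → [4,10),[3,9),[2,8),[1,7),[0,6); WM=4
i=3 t=0 v=3: DROP (t<4-1); WM=4
i=4 t=6 v=8: → [6,12),[5,11),[4,10),[3,9),[2,8),[1,7); WM=6; [0,6) fires=17
i=5 t=8 v=1: → [8,14),[7,13),[6,12),[5,11),[4,10),[3,9); WM=8; [1,7) fires=25 [2,8) fires=25
i=6 t=9 v=2: → [9,15),[8,14),[7,13),[6,12),[5,11),[4,10); WM=9; [3,9) fires=26
i=7 t=11 v=1: → [11,17),[10,16),[9,15),[8,14),[7,13),[6,12); WM=11; [4,10) fires=28 [5,11) fires=11
i=8 t=10 v=4: → [10,16),[9,15),[8,14),[7,13),[6,12),[5,11); WM=11
i=9 t=11 v=2: → [11,17),[10,16),[9,15),[8,14),[7,13),[6,12); WM=11
i=10 t=14 v=6: → [14,20),[13,19),[12,18),[11,17),[10,16),[9,15); WM=14; [6,12) fires=18 [7,13) fires=10 [8,14) fires=10
i=11 t=8 v=3: DROP (t<14-1); WM=14
i=12 t=17 v=9: → [17,23),[16,22),[15,21),[14,20),[13,19),[12,18); WM=17; [9,15) fires=15 [10,16) fires=13 [11,17) fires=9

[0,6)=17 [1,7)=25 [2,8)=25 [3,9)=26 [4,10)=28 [5,11)=15 [6,12)=18 [7,13)=10 [8,14)=10 [9,15)=15 [10,16)=13 [11,17)=9 [12,18)=15 [13,19)=15 [14,20)=15 [15,21)=9 [16,22)=9 [17,23)=9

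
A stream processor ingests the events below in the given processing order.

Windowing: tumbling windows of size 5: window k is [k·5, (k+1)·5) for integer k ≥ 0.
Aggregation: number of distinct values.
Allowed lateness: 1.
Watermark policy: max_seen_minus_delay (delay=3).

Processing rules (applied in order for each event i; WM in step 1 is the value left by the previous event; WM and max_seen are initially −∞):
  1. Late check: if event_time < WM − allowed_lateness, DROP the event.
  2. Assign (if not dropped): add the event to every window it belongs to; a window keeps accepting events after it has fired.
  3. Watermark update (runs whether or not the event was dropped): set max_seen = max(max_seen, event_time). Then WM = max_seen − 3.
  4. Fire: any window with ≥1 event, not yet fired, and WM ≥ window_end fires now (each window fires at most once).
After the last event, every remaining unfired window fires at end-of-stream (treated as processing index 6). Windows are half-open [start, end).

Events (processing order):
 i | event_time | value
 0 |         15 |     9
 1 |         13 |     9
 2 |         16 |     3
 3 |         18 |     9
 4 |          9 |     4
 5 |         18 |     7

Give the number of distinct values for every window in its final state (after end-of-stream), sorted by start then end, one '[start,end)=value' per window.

[10,15)=1 [15,20)=3

i=0 t=15 v=9: → [15,20); WM=12
i=1 t=13 v=9: → [10,15); WM=12
i=2 t=16 v=3: → [15,20); WM=13
i=3 t=18 v=9: → [15,20); WM=15; [10,15) fires=1
i=4 t=9 v=4: DROP (t<15-1); WM=15
i=5 t=18 v=7: → [15,20); WM=15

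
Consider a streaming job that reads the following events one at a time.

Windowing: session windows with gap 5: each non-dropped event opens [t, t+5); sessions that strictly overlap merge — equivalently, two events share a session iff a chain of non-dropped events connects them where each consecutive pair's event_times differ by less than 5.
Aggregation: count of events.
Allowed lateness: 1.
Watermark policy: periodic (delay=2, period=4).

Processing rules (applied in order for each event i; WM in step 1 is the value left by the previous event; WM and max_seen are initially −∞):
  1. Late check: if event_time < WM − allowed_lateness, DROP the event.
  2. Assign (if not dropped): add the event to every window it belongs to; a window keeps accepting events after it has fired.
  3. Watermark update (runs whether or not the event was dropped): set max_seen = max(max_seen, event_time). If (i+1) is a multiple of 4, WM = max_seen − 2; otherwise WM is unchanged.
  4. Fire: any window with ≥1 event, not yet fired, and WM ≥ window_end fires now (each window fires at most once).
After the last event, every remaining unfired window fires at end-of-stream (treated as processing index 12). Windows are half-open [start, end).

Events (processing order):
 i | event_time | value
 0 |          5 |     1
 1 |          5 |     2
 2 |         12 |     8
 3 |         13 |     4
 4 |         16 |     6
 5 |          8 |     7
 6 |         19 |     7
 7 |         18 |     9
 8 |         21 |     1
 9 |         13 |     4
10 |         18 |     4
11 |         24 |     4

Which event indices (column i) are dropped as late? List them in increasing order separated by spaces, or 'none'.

i=0 t=5 v=1: → [5,10); WM=−∞
i=1 t=5 v=2: → [5,10); WM=−∞
i=2 t=12 v=8: → [12,17); WM=−∞
i=3 t=13 v=4: → [12,18); WM=11
i=4 t=16 v=6: → [12,21); WM=11
i=5 t=8 v=7: DROP (t<11-1); WM=11
i=6 t=19 v=7: → [12,24); WM=11
i=7 t=18 v=9: → [12,24); WM=17
i=8 t=21 v=1: → [12,26); WM=17
i=9 t=13 v=4: DROP (t<17-1); WM=17
i=10 t=18 v=4: → [12,26); WM=17
i=11 t=24 v=4: → [12,29); WM=22

5 9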